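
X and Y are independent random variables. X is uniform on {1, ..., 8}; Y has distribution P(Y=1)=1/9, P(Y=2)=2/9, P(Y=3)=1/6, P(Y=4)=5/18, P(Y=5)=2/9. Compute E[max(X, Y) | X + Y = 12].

68/9

P(X + Y = 12) = 1/16.
Summing max(X,Y)·P(x,y) over outcomes with X + Y = 12 gives 17/36.
E[max(X, Y) | X + Y = 12] = (17/36) / (1/16) = 68/9.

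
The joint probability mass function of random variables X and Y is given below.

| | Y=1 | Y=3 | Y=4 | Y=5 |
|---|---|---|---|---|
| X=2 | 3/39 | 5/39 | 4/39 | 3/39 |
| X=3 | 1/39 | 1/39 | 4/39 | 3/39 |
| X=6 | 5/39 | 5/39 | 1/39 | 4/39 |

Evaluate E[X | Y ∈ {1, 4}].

P(Y ∈ {1, 4}) = 6/13.
Σ X·P over the event = 2·(3/39) + 2·(4/39) + 3·(1/39) + 3·(4/39) + 6·(5/39) + 6·(1/39) = 5/3.
E[X | Y ∈ {1, 4}] = (5/3) / (6/13) = 65/18.

65/18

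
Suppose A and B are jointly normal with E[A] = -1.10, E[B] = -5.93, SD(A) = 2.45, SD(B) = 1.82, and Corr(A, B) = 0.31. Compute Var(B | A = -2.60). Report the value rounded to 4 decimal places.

For a bivariate normal, Var(B | A=x) = σ_B²(1 − ρ²).
Var(B | A=-2.60) = (1.82)²·(1 − (0.31)²) = 3.3124·0.9039 = 2.9941.

2.9941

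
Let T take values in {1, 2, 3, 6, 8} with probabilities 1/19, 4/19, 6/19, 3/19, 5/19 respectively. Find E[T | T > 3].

P(T > 3) = 8/19.
Σ over the event: 6·3/19 + 8·5/19 = 58/19.
E[T | T > 3] = (58/19) / (8/19) = 29/4.

29/4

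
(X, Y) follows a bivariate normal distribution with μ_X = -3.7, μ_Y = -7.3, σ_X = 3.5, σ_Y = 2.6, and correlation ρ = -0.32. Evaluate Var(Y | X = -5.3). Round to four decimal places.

6.0678

The conditional variance in a bivariate normal is σ_Y²(1 − ρ²), independent of x.
Var(Y | X=-5.3) = (2.6)²·(1 − (-0.32)²) = 6.76·0.8976 = 6.0678.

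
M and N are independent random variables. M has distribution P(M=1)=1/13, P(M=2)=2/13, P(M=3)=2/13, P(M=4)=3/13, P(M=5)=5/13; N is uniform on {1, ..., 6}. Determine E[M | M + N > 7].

P(M + N > 7) = 35/78.
Summing M·P(x,y) over outcomes with M + N > 7 gives 76/39.
E[M | M + N > 7] = (76/39) / (35/78) = 152/35.

152/35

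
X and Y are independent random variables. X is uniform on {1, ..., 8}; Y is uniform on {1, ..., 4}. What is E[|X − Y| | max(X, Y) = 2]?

P(max(X, Y) = 2) = 3/32.
Summing |X−Y|·P(x,y) over outcomes with max(X, Y) = 2 gives 1/16.
E[|X − Y| | max(X, Y) = 2] = (1/16) / (3/32) = 2/3.

2/3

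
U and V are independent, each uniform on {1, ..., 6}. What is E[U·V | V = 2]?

7

Outcomes with V = 2: (1,2), (2,2), (3,2), (4,2), (5,2), (6,2), each with probability 1/36.
E[U·V | V = 2] = (2 + 4 + 6 + 8 + 10 + 12) / 6 = 7.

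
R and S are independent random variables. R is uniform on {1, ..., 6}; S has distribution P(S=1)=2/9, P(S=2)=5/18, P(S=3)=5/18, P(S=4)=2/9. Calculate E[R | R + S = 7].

9/2

P(R + S = 7) = 1/6.
Summing R·P(x,y) over outcomes with R + S = 7 gives 3/4.
E[R | R + S = 7] = (3/4) / (1/6) = 9/2.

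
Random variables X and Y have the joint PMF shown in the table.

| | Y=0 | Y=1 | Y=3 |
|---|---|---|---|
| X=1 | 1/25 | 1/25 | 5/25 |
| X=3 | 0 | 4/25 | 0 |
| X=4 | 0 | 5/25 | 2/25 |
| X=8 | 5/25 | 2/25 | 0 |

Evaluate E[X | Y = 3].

13/7

P(Y = 3) = 7/25.
Summing X·P(X=x,Y=y) over the conditioning event gives 13/25.
E[X | Y = 3] = (13/25) / (7/25) = 13/7.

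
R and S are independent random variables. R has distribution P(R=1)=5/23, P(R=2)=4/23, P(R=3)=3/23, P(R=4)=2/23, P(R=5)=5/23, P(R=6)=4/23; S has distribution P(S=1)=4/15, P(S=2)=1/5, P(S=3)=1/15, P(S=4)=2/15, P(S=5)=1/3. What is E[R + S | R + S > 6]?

P(R + S > 6) = 172/345.
Summing (R+S)·P(x,y) over outcomes with R + S > 6 gives 489/115.
E[R + S | R + S > 6] = (489/115) / (172/345) = 1467/172.

1467/172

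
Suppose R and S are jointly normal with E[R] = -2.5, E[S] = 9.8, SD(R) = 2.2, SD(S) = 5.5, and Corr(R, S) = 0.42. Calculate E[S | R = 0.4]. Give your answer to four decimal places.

12.8450

The regression of S on R has slope ρ·σ_S/σ_R and passes through (μ_R, μ_S).
E[S | R=0.4] = 9.8 + (0.42)·(5.5/2.2)·(0.4 − (-2.5)) = 9.8 + (1.05)·(2.9) = 12.8450.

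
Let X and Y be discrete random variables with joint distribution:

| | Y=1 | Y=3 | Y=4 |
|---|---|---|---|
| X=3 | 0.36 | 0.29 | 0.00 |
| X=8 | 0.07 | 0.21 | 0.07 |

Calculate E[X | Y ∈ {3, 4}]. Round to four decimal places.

P(Y ∈ {3, 4}) = 0.57.
Summing X·P(X=x,Y=y) over the conditioning event gives 3.11.
E[X | Y ∈ {3, 4}] = (3.11) / (0.57) = 5.4561.

5.4561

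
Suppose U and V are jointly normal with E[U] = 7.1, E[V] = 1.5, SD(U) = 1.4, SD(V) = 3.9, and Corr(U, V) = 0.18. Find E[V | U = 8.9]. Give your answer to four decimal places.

The regression of V on U has slope ρ·σ_V/σ_U and passes through (μ_U, μ_V).
E[V | U=8.9] = 1.5 + (0.18)·(3.9/1.4)·(8.9 − (7.1)) = 1.5 + (0.50143)·(1.8) = 2.4026.

2.4026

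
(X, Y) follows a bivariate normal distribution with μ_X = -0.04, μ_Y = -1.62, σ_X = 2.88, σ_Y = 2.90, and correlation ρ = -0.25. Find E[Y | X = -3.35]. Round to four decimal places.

E[Y | X=x] = μ_Y + ρ(σ_Y/σ_X)(x − μ_X) for jointly normal variables.
E[Y | X=-3.35] = -1.62 + (-0.25)·(2.90/2.88)·(-3.35 − (-0.04)) = -1.62 + (-0.251736)·(-3.31) = -0.7868.

-0.7868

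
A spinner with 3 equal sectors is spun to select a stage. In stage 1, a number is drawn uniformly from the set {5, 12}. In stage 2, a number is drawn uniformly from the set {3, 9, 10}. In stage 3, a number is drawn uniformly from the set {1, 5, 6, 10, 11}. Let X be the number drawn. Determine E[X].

E[X | stage 1] = (5+12)/2 = 17/2.
E[X | stage 2] = (3+9+10)/3 = 22/3.
E[X | stage 3] = (1+5+6+10+11)/5 = 33/5.
E[X] = (1/3)·(17/2) + (1/3)·(22/3) + (1/3)·(33/5) = 673/90.

673/90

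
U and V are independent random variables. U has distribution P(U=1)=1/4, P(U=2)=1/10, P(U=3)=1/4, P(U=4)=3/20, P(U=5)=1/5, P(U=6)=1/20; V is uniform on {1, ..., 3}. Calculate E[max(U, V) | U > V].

37/9

P(U > V) = 3/5.
Summing max(U,V)·P(x,y) over outcomes with U > V gives 37/15.
E[max(U, V) | U > V] = (37/15) / (3/5) = 37/9.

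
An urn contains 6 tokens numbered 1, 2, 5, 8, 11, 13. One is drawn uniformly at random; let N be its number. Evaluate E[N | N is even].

5

P(N is even) = 1/3.
Σ over the event: 2·1/6 + 8·1/6 = 5/3.
E[N | N is even] = (5/3) / (1/3) = 5.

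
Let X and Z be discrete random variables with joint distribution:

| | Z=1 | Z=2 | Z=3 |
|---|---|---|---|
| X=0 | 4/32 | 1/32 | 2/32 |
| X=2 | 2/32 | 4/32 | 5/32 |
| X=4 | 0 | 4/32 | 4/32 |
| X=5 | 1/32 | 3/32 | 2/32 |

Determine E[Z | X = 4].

P(X = 4) = 1/4.
Σ Z·P over the event = 2·(4/32) + 3·(4/32) = 5/8.
E[Z | X = 4] = (5/8) / (1/4) = 5/2.

5/2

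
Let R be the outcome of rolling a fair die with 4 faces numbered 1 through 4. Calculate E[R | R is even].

3

Given R is even, R is equally likely to be any of {2, 4}.
E[R | R is even] = (2 + 4) / 2 = 3.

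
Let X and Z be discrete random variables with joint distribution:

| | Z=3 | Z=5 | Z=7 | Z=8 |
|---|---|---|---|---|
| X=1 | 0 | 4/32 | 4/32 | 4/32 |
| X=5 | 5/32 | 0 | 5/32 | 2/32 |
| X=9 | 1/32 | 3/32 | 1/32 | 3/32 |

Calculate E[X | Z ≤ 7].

P(Z ≤ 7) = 23/32.
Σ X·P over the event = 1·(4/32) + 1·(4/32) + 5·(5/32) + 5·(5/32) + 9·(1/32) + 9·(3/32) + 9·(1/32) = 103/32.
E[X | Z ≤ 7] = (103/32) / (23/32) = 103/23.

103/23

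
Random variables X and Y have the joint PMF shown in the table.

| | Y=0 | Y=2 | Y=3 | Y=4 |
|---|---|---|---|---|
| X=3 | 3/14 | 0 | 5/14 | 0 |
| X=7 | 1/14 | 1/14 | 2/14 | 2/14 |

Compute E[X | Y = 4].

7

P(Y = 4) = 1/7.
Σ X·P over the event = 7·(2/14) = 1.
E[X | Y = 4] = (1) / (1/7) = 7.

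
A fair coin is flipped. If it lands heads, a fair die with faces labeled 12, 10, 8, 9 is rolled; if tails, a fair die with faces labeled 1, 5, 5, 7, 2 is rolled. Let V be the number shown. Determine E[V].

55/8

E[V | heads] = (12+10+8+9)/4 = 39/4.
E[V | tails] = (1+5+5+7+2)/5 = 4.
By the law of total expectation,
E[V] = (1/2)·(39/4) + (1/2)·(4) = 55/8.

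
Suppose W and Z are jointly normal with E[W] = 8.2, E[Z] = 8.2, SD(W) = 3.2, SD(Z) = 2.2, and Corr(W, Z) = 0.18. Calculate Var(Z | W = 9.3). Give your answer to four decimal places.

Var(Z | W=x) = (1 − ρ²)·σ_Z².
Var(Z | W=9.3) = (2.2)²·(1 − (0.18)²) = 4.84·0.9676 = 4.6832.

4.6832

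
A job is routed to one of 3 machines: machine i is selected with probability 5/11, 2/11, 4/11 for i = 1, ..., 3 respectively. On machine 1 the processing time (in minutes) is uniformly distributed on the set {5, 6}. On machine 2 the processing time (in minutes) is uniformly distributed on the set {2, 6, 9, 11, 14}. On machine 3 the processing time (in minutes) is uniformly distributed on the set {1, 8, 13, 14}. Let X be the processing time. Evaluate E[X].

E[X | machine 1] = (5+6)/2 = 11/2.
E[X | machine 2] = (2+6+9+11+14)/5 = 42/5.
E[X | machine 3] = (1+8+13+14)/4 = 9.
E[X] = (5/11)·(11/2) + (2/11)·(42/5) + (4/11)·(9) = 73/10.

73/10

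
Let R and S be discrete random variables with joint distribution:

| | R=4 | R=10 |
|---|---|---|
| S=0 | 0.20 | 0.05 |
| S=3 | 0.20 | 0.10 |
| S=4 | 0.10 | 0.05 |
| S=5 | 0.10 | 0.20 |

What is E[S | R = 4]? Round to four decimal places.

2.5000

P(R = 4) = 0.60.
Σ S·P over the event = 0·(0.20) + 3·(0.20) + 4·(0.10) + 5·(0.10) = 1.50.
E[S | R = 4] = (1.50) / (0.60) = 2.5000.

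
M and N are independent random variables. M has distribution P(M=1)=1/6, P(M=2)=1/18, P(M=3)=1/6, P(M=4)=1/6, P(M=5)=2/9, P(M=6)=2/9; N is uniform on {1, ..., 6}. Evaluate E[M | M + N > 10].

P(M + N > 10) = 1/9.
Summing M·P(x,y) over outcomes with M + N > 10 gives 17/27.
E[M | M + N > 10] = (17/27) / (1/9) = 17/3.

17/3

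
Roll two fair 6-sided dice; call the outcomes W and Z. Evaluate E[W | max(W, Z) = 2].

5/3

Outcomes with max(W, Z) = 2: (1,2), (2,1), (2,2), each with probability 1/36.
E[W | max(W, Z) = 2] = (1 + 2 + 2) / 3 = 5/3.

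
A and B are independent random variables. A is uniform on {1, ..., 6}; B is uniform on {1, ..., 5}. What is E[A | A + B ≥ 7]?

P(A + B ≥ 7) = 1/2.
Summing A·P(x,y) over outcomes with A + B ≥ 7 gives 7/3.
E[A | A + B ≥ 7] = (7/3) / (1/2) = 14/3.

14/3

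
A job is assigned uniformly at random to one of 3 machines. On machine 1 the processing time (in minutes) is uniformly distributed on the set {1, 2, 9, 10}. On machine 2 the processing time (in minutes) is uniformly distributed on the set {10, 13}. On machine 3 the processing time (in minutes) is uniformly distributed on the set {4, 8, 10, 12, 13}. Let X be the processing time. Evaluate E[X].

E[X | machine 1] = (1+2+9+10)/4 = 11/2.
E[X | machine 2] = (10+13)/2 = 23/2.
E[X | machine 3] = (4+8+10+12+13)/5 = 47/5.
By the law of total expectation,
E[X] = (1/3)·(11/2) + (1/3)·(23/2) + (1/3)·(47/5) = 44/5.

44/5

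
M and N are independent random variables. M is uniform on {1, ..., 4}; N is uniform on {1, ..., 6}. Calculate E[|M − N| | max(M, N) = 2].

Outcomes with max(M, N) = 2: (1,2), (2,1), (2,2), each with probability 1/24.
E[|M − N| | max(M, N) = 2] = (1 + 1 + 0) / 3 = 2/3.

2/3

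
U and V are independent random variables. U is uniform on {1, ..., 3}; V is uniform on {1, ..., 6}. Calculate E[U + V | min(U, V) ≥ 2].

13/2

Outcomes with min(U, V) ≥ 2: (2,2), (2,3), (2,4), (2,5), (2,6), (3,2), (3,3), (3,4), (3,5), (3,6), each with probability 1/18.
E[U + V | min(U, V) ≥ 2] = (4 + 5 + 6 + 7 + 8 + 5 + 6 + 7 + 8 + 9) / 10 = 13/2.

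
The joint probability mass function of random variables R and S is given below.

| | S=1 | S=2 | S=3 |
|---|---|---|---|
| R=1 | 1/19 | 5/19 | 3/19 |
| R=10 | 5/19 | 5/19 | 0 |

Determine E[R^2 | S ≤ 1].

167/2

P(S ≤ 1) = 6/19.
Σ R^2·P over the event = 1·(1/19) + 100·(5/19) = 501/19.
E[R^2 | S ≤ 1] = (501/19) / (6/19) = 167/2.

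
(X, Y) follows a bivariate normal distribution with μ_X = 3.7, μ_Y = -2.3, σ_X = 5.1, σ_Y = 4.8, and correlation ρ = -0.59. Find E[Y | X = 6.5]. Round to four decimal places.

E[Y | X=x] = μ_Y + ρ(σ_Y/σ_X)(x − μ_X) for jointly normal variables.
E[Y | X=6.5] = -2.3 + (-0.59)·(4.8/5.1)·(6.5 − (3.7)) = -2.3 + (-0.55529)·(2.8) = -3.8548.

-3.8548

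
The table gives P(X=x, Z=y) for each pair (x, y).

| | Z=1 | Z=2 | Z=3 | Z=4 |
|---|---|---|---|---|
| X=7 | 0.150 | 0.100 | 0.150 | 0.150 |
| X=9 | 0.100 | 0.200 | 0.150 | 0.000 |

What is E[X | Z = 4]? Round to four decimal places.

P(Z = 4) = 0.150.
Σ X·P over the event = 7·(0.150) = 1.050.
E[X | Z = 4] = (1.050) / (0.150) = 7.0000.

7.0000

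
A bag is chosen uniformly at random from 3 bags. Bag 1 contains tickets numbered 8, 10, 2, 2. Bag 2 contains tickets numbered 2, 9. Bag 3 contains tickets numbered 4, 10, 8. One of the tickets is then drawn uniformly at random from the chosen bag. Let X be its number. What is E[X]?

E[X | bag 1] = (8+10+2+2)/4 = 11/2.
E[X | bag 2] = (2+9)/2 = 11/2.
E[X | bag 3] = (4+10+8)/3 = 22/3.
By the law of total expectation,
E[X] = (1/3)·(11/2) + (1/3)·(11/2) + (1/3)·(22/3) = 55/9.

55/9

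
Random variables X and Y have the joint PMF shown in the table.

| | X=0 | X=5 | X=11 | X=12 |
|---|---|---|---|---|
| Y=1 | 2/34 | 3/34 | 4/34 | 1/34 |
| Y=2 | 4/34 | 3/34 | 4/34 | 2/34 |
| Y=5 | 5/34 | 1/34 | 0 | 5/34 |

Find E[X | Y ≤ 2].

P(Y ≤ 2) = 23/34.
Σ X·P over the event = 0·(2/34) + 0·(4/34) + 5·(3/34) + 5·(3/34) + 11·(4/34) + 11·(4/34) + 12·(1/34) + 12·(2/34) = 77/17.
E[X | Y ≤ 2] = (77/17) / (23/34) = 154/23.

154/23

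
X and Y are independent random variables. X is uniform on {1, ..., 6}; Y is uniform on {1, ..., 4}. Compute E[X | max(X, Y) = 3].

12/5

Outcomes with max(X, Y) = 3: (1,3), (2,3), (3,1), (3,2), (3,3), each with probability 1/24.
E[X | max(X, Y) = 3] = (1 + 2 + 3 + 3 + 3) / 5 = 12/5.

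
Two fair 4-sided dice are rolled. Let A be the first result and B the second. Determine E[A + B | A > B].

P(A > B) = 3/8.
Summing (A+B)·P(x,y) over outcomes with A > B gives 15/8.
E[A + B | A > B] = (15/8) / (3/8) = 5.

5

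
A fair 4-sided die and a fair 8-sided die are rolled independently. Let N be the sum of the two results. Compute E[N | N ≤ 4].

P(N ≤ 4) = 3/16.
Σ over the event: 2·1/32 + 3·1/16 + 4·3/32 = 5/8.
E[N | N ≤ 4] = (5/8) / (3/16) = 10/3.

10/3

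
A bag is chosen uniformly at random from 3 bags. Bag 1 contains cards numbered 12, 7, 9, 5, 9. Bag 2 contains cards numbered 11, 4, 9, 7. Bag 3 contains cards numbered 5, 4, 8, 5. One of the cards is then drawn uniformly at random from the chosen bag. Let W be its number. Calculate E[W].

E[W | bag 1] = (12+7+9+5+9)/5 = 42/5.
E[W | bag 2] = (11+4+9+7)/4 = 31/4.
E[W | bag 3] = (5+4+8+5)/4 = 11/2.
By the law of total expectation,
E[W] = (1/3)·(42/5) + (1/3)·(31/4) + (1/3)·(11/2) = 433/60.

433/60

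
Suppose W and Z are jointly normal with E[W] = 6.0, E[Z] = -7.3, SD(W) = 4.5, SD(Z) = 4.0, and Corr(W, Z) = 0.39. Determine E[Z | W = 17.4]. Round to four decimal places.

E[Z | W=x] = μ_Z + ρ(σ_Z/σ_W)(x − μ_W) for jointly normal variables.
E[Z | W=17.4] = -7.3 + (0.39)·(4.0/4.5)·(17.4 − (6.0)) = -7.3 + (0.34667)·(11.4) = -3.3480.

-3.3480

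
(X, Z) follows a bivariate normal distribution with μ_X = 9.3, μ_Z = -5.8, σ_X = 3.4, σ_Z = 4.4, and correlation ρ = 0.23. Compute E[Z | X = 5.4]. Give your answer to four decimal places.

-6.9608

For a bivariate normal, E[Z | X=x] = μ_Z + ρ·(σ_Z/σ_X)·(x − μ_X).
E[Z | X=5.4] = -5.8 + (0.23)·(4.4/3.4)·(5.4 − (9.3)) = -5.8 + (0.29765)·(-3.9) = -6.9608.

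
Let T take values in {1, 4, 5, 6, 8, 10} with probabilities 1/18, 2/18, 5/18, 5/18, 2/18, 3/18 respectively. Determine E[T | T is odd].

P(T is odd) = 1/3.
Σ over the event: 1·1/18 + 5·5/18 = 13/9.
E[T | T is odd] = (13/9) / (1/3) = 13/3.

13/3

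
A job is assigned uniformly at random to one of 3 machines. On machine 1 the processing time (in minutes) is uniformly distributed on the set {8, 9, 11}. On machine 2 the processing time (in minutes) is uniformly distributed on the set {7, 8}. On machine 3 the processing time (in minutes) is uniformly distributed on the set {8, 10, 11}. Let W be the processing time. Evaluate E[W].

E[W | machine 1] = (8+9+11)/3 = 28/3.
E[W | machine 2] = (7+8)/2 = 15/2.
E[W | machine 3] = (8+10+11)/3 = 29/3.
By the law of total expectation,
E[W] = (1/3)·(28/3) + (1/3)·(15/2) + (1/3)·(29/3) = 53/6.

53/6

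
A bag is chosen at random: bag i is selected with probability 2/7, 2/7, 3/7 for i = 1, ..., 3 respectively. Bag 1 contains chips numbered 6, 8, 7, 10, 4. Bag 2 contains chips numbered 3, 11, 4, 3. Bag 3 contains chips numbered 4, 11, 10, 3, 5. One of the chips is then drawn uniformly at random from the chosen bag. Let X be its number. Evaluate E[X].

E[X | bag 1] = (6+8+7+10+4)/5 = 7.
E[X | bag 2] = (3+11+4+3)/4 = 21/4.
E[X | bag 3] = (4+11+10+3+5)/5 = 33/5.
E[X] = (2/7)·(7) + (2/7)·(21/4) + (3/7)·(33/5) = 443/70.

443/70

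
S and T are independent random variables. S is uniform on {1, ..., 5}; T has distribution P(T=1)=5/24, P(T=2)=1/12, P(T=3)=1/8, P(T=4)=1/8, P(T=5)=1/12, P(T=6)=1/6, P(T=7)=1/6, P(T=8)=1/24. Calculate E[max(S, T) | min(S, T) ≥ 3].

P(min(S, T) ≥ 3) = 17/40.
Summing max(S,T)·P(x,y) over outcomes with min(S, T) ≥ 3 gives 19/8.
E[max(S, T) | min(S, T) ≥ 3] = (19/8) / (17/40) = 95/17.

95/17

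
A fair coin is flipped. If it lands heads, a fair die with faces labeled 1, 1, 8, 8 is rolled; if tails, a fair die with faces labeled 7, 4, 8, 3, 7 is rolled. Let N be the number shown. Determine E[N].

E[N | heads] = (1+1+8+8)/4 = 9/2.
E[N | tails] = (7+4+8+3+7)/5 = 29/5.
E[N] = (1/2)·(9/2) + (1/2)·(29/5) = 103/20.

103/20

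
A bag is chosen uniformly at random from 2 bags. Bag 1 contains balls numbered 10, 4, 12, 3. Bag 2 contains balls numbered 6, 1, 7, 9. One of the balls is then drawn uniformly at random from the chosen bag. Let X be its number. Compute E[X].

E[X | bag 1] = (10+4+12+3)/4 = 29/4.
E[X | bag 2] = (6+1+7+9)/4 = 23/4.
E[X] = (1/2)·(29/4) + (1/2)·(23/4) = 13/2.

13/2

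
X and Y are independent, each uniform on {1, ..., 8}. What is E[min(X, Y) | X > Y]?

P(X > Y) = 7/16.
Summing min(X,Y)·P(x,y) over outcomes with X > Y gives 21/16.
E[min(X, Y) | X > Y] = (21/16) / (7/16) = 3.

3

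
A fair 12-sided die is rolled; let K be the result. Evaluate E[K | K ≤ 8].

9/2

Given K ≤ 8, K is equally likely to be any of {1, 2, 3, 4, 5, 6, 7, 8}.
E[K | K ≤ 8] = (1 + 2 + 3 + 4 + 5 + 6 + 7 + 8) / 8 = 9/2.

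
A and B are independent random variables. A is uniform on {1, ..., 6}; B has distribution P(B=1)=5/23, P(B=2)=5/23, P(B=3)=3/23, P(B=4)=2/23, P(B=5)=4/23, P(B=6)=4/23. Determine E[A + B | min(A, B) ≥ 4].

P(min(A, B) ≥ 4) = 5/23.
Summing (A+B)·P(x,y) over outcomes with min(A, B) ≥ 4 gives 51/23.
E[A + B | min(A, B) ≥ 4] = (51/23) / (5/23) = 51/5.

51/5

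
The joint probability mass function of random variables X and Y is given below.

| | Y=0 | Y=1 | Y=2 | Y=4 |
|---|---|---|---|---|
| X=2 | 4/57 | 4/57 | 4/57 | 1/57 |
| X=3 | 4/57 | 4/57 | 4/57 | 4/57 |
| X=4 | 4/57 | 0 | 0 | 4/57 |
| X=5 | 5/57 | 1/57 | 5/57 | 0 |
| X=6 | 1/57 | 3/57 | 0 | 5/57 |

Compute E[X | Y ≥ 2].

P(Y ≥ 2) = 9/19.
Σ X·P over the event = 2·(4/57) + 2·(1/57) + 3·(4/57) + 3·(4/57) + 4·(4/57) + 5·(5/57) + 6·(5/57) = 35/19.
E[X | Y ≥ 2] = (35/19) / (9/19) = 35/9.

35/9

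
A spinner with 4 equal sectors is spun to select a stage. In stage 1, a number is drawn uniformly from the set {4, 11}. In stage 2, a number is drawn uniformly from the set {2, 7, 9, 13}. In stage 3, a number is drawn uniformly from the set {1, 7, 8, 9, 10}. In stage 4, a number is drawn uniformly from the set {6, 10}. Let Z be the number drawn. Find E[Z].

121/16

E[Z | stage 1] = (4+11)/2 = 15/2.
E[Z | stage 2] = (2+7+9+13)/4 = 31/4.
E[Z | stage 3] = (1+7+8+9+10)/5 = 7.
E[Z | stage 4] = (6+10)/2 = 8.
E[Z] = (1/4)·(15/2) + (1/4)·(31/4) + (1/4)·(7) + (1/4)·(8) = 121/16.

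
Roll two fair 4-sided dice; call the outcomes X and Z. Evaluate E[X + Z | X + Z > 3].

72/13

P(X + Z > 3) = 13/16.
Summing (X+Z)·P(x,y) over outcomes with X + Z > 3 gives 9/2.
E[X + Z | X + Z > 3] = (9/2) / (13/16) = 72/13.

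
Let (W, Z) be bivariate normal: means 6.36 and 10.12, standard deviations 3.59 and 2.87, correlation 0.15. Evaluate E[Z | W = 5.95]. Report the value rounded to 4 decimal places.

E[Z | W=x] = μ_Z + ρ(σ_Z/σ_W)(x − μ_W) for jointly normal variables.
E[Z | W=5.95] = 10.12 + (0.15)·(2.87/3.59)·(5.95 − (6.36)) = 10.12 + (0.11992)·(-0.41) = 10.0708.

10.0708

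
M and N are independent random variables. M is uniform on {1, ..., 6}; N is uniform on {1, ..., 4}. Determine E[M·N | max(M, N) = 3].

P(max(M, N) = 3) = 5/24.
Summing MN·P(x,y) over outcomes with max(M, N) = 3 gives 9/8.
E[M·N | max(M, N) = 3] = (9/8) / (5/24) = 27/5.

27/5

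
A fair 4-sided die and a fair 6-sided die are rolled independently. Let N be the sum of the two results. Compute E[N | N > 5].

P(N > 5) = 7/12.
Σ over the event: 6·1/6 + 7·1/6 + 8·1/8 + 9·1/12 + 10·1/24 = 13/3.
E[N | N > 5] = (13/3) / (7/12) = 52/7.

52/7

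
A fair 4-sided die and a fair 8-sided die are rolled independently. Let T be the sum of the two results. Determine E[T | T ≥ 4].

216/29

P(T ≥ 4) = 29/32.
E[T | T ≥ 4] = (27/4) / (29/32) = 216/29.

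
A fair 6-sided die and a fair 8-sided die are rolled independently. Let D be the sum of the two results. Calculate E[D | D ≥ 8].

272/27

P(D ≥ 8) = 9/16.
Σ over the event: 8·1/8 + 9·1/8 + 10·5/48 + 11·1/12 + 12·1/16 + 13·1/24 + 14·1/48 = 17/3.
E[D | D ≥ 8] = (17/3) / (9/16) = 272/27.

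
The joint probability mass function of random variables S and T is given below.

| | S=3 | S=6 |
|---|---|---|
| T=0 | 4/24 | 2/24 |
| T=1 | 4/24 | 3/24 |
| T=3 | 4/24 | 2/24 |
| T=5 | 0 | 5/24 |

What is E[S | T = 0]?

4

P(T = 0) = 1/4.
Σ S·P over the event = 3·(4/24) + 6·(2/24) = 1.
E[S | T = 0] = (1) / (1/4) = 4.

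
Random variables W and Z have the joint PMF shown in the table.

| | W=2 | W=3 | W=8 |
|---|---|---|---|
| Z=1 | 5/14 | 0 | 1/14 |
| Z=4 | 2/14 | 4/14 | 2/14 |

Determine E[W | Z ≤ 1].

3

P(Z ≤ 1) = 3/7.
Σ W·P over the event = 2·(5/14) + 8·(1/14) = 9/7.
E[W | Z ≤ 1] = (9/7) / (3/7) = 3.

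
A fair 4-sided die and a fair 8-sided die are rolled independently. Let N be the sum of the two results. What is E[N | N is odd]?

7

P(N is odd) = 1/2.
Σ over the event: 3·1/16 + 5·1/8 + 7·1/8 + 9·1/8 + 11·1/16 = 7/2.
E[N | N is odd] = (7/2) / (1/2) = 7.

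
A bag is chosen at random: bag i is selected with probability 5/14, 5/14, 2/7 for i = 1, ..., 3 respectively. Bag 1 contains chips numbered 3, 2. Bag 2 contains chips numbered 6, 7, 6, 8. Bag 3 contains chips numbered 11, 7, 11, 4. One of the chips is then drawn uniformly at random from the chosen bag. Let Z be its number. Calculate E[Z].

317/56

E[Z | bag 1] = (3+2)/2 = 5/2.
E[Z | bag 2] = (6+7+6+8)/4 = 27/4.
E[Z | bag 3] = (11+7+11+4)/4 = 33/4.
E[Z] = (5/14)·(5/2) + (5/14)·(27/4) + (2/7)·(33/4) = 317/56.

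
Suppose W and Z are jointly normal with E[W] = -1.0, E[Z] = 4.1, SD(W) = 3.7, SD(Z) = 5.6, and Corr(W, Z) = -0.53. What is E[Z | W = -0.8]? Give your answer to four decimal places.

For a bivariate normal, E[Z | W=x] = μ_Z + ρ·(σ_Z/σ_W)·(x − μ_W).
E[Z | W=-0.8] = 4.1 + (-0.53)·(5.6/3.7)·(-0.8 − (-1.0)) = 4.1 + (-0.80216)·(0.2) = 3.9396.

3.9396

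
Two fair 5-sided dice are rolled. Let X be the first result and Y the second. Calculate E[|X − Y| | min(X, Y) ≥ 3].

P(min(X, Y) ≥ 3) = 9/25.
Summing |X−Y|·P(x,y) over outcomes with min(X, Y) ≥ 3 gives 8/25.
E[|X − Y| | min(X, Y) ≥ 3] = (8/25) / (9/25) = 8/9.

8/9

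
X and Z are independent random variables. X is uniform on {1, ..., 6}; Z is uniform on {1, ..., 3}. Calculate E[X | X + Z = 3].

3/2

Outcomes with X + Z = 3: (1,2), (2,1), each with probability 1/18.
E[X | X + Z = 3] = (1 + 2) / 2 = 3/2.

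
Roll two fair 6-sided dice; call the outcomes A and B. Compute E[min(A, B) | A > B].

P(A > B) = 5/12.
Summing min(A,B)·P(x,y) over outcomes with A > B gives 35/36.
E[min(A, B) | A > B] = (35/36) / (5/12) = 7/3.

7/3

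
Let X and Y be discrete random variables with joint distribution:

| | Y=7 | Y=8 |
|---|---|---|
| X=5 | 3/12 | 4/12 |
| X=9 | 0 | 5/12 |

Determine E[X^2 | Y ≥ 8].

505/9

P(Y ≥ 8) = 3/4.
Σ X^2·P over the event = 25·(4/12) + 81·(5/12) = 505/12.
E[X^2 | Y ≥ 8] = (505/12) / (3/4) = 505/9.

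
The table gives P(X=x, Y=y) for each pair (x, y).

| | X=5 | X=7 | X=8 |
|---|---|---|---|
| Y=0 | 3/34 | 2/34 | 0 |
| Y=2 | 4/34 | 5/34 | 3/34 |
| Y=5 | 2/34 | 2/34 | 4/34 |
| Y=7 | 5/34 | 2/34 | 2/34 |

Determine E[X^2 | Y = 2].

P(Y = 2) = 6/17.
Σ X^2·P over the event = 25·(4/34) + 49·(5/34) + 64·(3/34) = 537/34.
E[X^2 | Y = 2] = (537/34) / (6/17) = 179/4.

179/4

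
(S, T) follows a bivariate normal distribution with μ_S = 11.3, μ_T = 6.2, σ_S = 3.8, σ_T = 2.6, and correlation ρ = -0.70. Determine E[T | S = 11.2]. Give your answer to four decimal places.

For a bivariate normal, E[T | S=x] = μ_T + ρ·(σ_T/σ_S)·(x − μ_S).
E[T | S=11.2] = 6.2 + (-0.70)·(2.6/3.8)·(11.2 − (11.3)) = 6.2 + (-0.47895)·(-0.1) = 6.2479.

6.2479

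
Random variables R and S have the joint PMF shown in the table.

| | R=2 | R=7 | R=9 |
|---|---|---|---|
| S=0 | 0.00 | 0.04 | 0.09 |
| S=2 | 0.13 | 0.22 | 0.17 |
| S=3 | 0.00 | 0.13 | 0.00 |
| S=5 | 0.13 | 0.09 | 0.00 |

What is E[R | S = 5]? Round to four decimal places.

P(S = 5) = 0.22.
Σ R·P over the event = 2·(0.13) + 7·(0.09) = 0.89.
E[R | S = 5] = (0.89) / (0.22) = 4.0455.

4.0455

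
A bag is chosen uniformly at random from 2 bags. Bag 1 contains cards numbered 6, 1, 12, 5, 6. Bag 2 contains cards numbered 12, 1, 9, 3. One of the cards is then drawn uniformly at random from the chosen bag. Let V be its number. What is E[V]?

E[V | bag 1] = (6+1+12+5+6)/5 = 6.
E[V | bag 2] = (12+1+9+3)/4 = 25/4.
By the law of total expectation,
E[V] = (1/2)·(6) + (1/2)·(25/4) = 49/8.

49/8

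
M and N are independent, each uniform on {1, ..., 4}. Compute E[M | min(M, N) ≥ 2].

3

P(min(M, N) ≥ 2) = 9/16.
Summing M·P(x,y) over outcomes with min(M, N) ≥ 2 gives 27/16.
E[M | min(M, N) ≥ 2] = (27/16) / (9/16) = 3.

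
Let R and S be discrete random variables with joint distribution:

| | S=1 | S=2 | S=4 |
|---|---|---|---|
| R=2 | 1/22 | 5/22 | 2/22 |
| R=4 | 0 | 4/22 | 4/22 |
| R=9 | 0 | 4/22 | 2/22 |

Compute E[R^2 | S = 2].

408/13

P(S = 2) = 13/22.
Summing R^2·P(R=x,S=y) over the conditioning event gives 204/11.
E[R^2 | S = 2] = (204/11) / (13/22) = 408/13.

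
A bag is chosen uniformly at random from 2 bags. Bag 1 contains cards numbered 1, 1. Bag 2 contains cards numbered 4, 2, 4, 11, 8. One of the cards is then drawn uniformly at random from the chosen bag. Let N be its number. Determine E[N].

17/5

E[N | bag 1] = (1+1)/2 = 1.
E[N | bag 2] = (4+2+4+11+8)/5 = 29/5.
By the law of total expectation,
E[N] = (1/2)·(1) + (1/2)·(29/5) = 17/5.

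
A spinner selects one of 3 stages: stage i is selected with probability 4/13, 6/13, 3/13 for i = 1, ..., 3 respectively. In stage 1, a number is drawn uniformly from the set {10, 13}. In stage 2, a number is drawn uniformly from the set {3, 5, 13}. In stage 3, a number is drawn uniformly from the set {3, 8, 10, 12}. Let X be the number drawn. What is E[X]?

E[X | stage 1] = (10+13)/2 = 23/2.
E[X | stage 2] = (3+5+13)/3 = 7.
E[X | stage 3] = (3+8+10+12)/4 = 33/4.
E[X] = (4/13)·(23/2) + (6/13)·(7) + (3/13)·(33/4) = 451/52.

451/52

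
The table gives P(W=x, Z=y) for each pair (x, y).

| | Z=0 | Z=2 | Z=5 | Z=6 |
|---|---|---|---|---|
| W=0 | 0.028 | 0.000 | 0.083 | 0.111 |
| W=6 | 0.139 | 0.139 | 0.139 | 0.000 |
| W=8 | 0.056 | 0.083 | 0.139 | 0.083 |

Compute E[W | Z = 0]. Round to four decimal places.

5.7489

P(Z = 0) = 0.223.
Σ W·P over the event = 0·(0.028) + 6·(0.139) + 8·(0.056) = 1.282.
E[W | Z = 0] = (1.282) / (0.223) = 5.7489.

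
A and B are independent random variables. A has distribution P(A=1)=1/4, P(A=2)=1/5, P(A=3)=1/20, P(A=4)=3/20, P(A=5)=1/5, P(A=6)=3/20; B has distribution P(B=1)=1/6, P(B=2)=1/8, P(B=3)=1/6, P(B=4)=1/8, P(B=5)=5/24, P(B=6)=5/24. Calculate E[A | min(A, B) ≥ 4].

P(min(A, B) ≥ 4) = 13/48.
Summing A·P(x,y) over outcomes with min(A, B) ≥ 4 gives 65/48.
E[A | min(A, B) ≥ 4] = (65/48) / (13/48) = 5.

5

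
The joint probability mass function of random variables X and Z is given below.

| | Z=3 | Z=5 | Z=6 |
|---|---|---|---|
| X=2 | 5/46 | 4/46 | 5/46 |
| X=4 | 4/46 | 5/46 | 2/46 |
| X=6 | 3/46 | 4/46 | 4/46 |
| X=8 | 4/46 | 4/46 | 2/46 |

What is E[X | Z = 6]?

58/13

P(Z = 6) = 13/46.
Summing X·P(X=x,Z=y) over the conditioning event gives 29/23.
E[X | Z = 6] = (29/23) / (13/46) = 58/13.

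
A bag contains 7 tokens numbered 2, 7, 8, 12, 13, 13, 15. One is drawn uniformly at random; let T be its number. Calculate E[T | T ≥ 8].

P(T ≥ 8) = 5/7.
Σ over the event: 8·1/7 + 12·1/7 + 13·2/7 + 15·1/7 = 61/7.
E[T | T ≥ 8] = (61/7) / (5/7) = 61/5.

61/5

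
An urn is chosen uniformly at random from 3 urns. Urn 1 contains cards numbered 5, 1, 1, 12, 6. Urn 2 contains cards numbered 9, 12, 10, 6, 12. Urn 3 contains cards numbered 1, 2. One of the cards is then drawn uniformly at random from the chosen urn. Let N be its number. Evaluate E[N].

163/30

E[N | urn 1] = (5+1+1+12+6)/5 = 5.
E[N | urn 2] = (9+12+10+6+12)/5 = 49/5.
E[N | urn 3] = (1+2)/2 = 3/2.
By the law of total expectation,
E[N] = (1/3)·(5) + (1/3)·(49/5) + (1/3)·(3/2) = 163/30.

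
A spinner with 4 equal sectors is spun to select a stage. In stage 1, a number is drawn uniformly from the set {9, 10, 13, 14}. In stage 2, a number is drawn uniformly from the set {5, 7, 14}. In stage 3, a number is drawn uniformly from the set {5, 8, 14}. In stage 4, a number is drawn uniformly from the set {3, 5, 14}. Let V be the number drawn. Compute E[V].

E[V | stage 1] = (9+10+13+14)/4 = 23/2.
E[V | stage 2] = (5+7+14)/3 = 26/3.
E[V | stage 3] = (5+8+14)/3 = 9.
E[V | stage 4] = (3+5+14)/3 = 22/3.
By the law of total expectation,
E[V] = (1/4)·(23/2) + (1/4)·(26/3) + (1/4)·(9) + (1/4)·(22/3) = 73/8.

73/8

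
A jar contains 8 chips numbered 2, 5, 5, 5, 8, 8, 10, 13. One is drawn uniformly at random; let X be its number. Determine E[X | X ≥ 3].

54/7

P(X ≥ 3) = 7/8.
Σ over the event: 5·3/8 + 8·1/4 + 10·1/8 + 13·1/8 = 27/4.
E[X | X ≥ 3] = (27/4) / (7/8) = 54/7.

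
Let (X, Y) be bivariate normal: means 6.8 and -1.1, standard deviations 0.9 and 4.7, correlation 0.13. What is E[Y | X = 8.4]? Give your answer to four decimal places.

For a bivariate normal, E[Y | X=x] = μ_Y + ρ·(σ_Y/σ_X)·(x − μ_X).
E[Y | X=8.4] = -1.1 + (0.13)·(4.7/0.9)·(8.4 − (6.8)) = -1.1 + (0.67889)·(1.6) = -0.0138.

-0.0138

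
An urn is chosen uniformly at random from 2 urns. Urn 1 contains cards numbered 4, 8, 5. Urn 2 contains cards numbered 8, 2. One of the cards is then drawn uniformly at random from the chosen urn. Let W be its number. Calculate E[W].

E[W | urn 1] = (4+8+5)/3 = 17/3.
E[W | urn 2] = (8+2)/2 = 5.
By the law of total expectation,
E[W] = (1/2)·(17/3) + (1/2)·(5) = 16/3.

16/3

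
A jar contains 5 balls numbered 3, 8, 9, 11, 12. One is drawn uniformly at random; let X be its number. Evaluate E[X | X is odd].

23/3

P(X is odd) = 3/5.
Σ over the event: 3·1/5 + 9·1/5 + 11·1/5 = 23/5.
E[X | X is odd] = (23/5) / (3/5) = 23/3.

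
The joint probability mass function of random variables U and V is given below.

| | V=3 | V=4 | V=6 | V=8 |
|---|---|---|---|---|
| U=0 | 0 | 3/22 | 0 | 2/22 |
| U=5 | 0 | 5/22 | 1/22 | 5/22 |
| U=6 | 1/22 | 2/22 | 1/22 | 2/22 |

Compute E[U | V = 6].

P(V = 6) = 1/11.
Summing U·P(U=x,V=y) over the conditioning event gives 1/2.
E[U | V = 6] = (1/2) / (1/11) = 11/2.

11/2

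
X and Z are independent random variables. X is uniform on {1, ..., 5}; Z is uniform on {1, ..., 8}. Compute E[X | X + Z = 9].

Outcomes with X + Z = 9: (1,8), (2,7), (3,6), (4,5), (5,4), each with probability 1/40.
E[X | X + Z = 9] = (1 + 2 + 3 + 4 + 5) / 5 = 3.

3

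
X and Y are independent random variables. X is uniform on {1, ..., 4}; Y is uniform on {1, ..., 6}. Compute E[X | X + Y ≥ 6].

P(X + Y ≥ 6) = 7/12.
Summing X·P(x,y) over outcomes with X + Y ≥ 6 gives 5/3.
E[X | X + Y ≥ 6] = (5/3) / (7/12) = 20/7.

20/7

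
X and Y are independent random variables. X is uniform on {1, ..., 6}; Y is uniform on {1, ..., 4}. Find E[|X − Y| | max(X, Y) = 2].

Outcomes with max(X, Y) = 2: (1,2), (2,1), (2,2), each with probability 1/24.
E[|X − Y| | max(X, Y) = 2] = (1 + 1 + 0) / 3 = 2/3.

2/3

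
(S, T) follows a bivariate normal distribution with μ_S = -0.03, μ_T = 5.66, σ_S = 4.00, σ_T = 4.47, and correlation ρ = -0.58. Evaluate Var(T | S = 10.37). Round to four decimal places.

For a bivariate normal, Var(T | S=x) = σ_T²(1 − ρ²).
Var(T | S=10.37) = (4.47)²·(1 − (-0.58)²) = 19.9809·0.6636 = 13.2593.

13.2593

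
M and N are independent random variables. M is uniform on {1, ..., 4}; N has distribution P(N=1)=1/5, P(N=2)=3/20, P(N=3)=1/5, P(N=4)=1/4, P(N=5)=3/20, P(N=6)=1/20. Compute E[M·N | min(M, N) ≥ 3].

P(min(M, N) ≥ 3) = 13/40.
Summing MN·P(x,y) over outcomes with min(M, N) ≥ 3 gives 371/80.
E[M·N | min(M, N) ≥ 3] = (371/80) / (13/40) = 371/26.

371/26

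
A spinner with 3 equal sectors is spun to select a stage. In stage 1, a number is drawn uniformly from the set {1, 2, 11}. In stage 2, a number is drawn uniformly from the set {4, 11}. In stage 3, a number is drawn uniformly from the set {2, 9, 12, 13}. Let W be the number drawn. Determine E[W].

E[W | stage 1] = (1+2+11)/3 = 14/3.
E[W | stage 2] = (4+11)/2 = 15/2.
E[W | stage 3] = (2+9+12+13)/4 = 9.
By the law of total expectation,
E[W] = (1/3)·(14/3) + (1/3)·(15/2) + (1/3)·(9) = 127/18.

127/18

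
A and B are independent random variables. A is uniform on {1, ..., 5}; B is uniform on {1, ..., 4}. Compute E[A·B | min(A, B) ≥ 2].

P(min(A, B) ≥ 2) = 3/5.
Summing AB·P(x,y) over outcomes with min(A, B) ≥ 2 gives 63/10.
E[A·B | min(A, B) ≥ 2] = (63/10) / (3/5) = 21/2.

21/2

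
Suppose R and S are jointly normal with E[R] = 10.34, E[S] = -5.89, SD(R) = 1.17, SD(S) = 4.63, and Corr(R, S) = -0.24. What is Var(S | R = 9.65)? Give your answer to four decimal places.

20.2021

The conditional variance in a bivariate normal is σ_S²(1 − ρ²), independent of x.
Var(S | R=9.65) = (4.63)²·(1 − (-0.24)²) = 21.4369·0.9424 = 20.2021.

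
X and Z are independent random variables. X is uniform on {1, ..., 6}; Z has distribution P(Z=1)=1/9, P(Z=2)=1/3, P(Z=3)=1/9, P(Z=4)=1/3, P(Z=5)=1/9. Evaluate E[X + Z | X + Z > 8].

48/5

P(X + Z > 8) = 5/27.
Summing (X+Z)·P(x,y) over outcomes with X + Z > 8 gives 16/9.
E[X + Z | X + Z > 8] = (16/9) / (5/27) = 48/5.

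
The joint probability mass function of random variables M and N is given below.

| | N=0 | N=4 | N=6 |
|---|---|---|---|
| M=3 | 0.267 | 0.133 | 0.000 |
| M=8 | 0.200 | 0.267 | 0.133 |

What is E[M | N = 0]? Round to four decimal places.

P(N = 0) = 0.467.
Σ M·P over the event = 3·(0.267) + 8·(0.200) = 2.401.
E[M | N = 0] = (2.401) / (0.467) = 5.1413.

5.1413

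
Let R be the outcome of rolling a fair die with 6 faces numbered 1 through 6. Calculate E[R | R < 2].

1

Given R < 2, R is equally likely to be any of {1}.
E[R | R < 2] = (1) / 1 = 1.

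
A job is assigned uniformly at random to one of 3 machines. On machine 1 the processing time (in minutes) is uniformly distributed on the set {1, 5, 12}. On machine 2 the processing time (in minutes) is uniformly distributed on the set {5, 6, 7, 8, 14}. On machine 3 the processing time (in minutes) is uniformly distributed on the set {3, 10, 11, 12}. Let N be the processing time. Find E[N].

E[N | machine 1] = (1+5+12)/3 = 6.
E[N | machine 2] = (5+6+7+8+14)/5 = 8.
E[N | machine 3] = (3+10+11+12)/4 = 9.
E[N] = (1/3)·(6) + (1/3)·(8) + (1/3)·(9) = 23/3.

23/3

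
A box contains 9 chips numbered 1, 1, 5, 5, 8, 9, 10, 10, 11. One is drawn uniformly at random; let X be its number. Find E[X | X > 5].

48/5

P(X > 5) = 5/9.
Σ over the event: 8·1/9 + 9·1/9 + 10·2/9 + 11·1/9 = 16/3.
E[X | X > 5] = (16/3) / (5/9) = 48/5.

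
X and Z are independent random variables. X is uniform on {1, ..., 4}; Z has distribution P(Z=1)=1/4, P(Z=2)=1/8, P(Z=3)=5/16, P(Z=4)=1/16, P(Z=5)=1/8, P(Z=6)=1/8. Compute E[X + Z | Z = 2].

9/2

P(Z = 2) = 1/8.
Summing (X+Z)·P(x,y) over outcomes with Z = 2 gives 9/16.
E[X + Z | Z = 2] = (9/16) / (1/8) = 9/2.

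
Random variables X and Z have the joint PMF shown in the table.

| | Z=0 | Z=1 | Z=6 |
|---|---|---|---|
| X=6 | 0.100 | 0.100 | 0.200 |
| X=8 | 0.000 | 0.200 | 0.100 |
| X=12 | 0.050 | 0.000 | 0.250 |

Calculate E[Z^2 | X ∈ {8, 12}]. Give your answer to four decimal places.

P(X ∈ {8, 12}) = 0.600.
Σ Z^2·P over the event = 1·(0.200) + 36·(0.100) + 0·(0.050) + 36·(0.250) = 12.800.
E[Z^2 | X ∈ {8, 12}] = (12.800) / (0.600) = 21.3333.

21.3333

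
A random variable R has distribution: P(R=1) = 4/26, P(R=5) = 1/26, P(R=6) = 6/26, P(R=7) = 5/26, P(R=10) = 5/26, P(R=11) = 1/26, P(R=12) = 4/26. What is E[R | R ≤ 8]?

P(R ≤ 8) = 8/13.
Σ over the event: 1·2/13 + 5·1/26 + 6·3/13 + 7·5/26 = 40/13.
E[R | R ≤ 8] = (40/13) / (8/13) = 5.

5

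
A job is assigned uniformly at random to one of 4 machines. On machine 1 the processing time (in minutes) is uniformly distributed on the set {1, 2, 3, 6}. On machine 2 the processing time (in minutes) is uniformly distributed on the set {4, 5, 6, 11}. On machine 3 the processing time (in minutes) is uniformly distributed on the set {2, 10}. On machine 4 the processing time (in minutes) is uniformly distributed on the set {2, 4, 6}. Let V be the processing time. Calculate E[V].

39/8

E[V | machine 1] = (1+2+3+6)/4 = 3.
E[V | machine 2] = (4+5+6+11)/4 = 13/2.
E[V | machine 3] = (2+10)/2 = 6.
E[V | machine 4] = (2+4+6)/3 = 4.
By the law of total expectation,
E[V] = (1/4)·(3) + (1/4)·(13/2) + (1/4)·(6) + (1/4)·(4) = 39/8.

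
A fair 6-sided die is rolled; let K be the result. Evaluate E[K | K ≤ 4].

Given K ≤ 4, K is equally likely to be any of {1, 2, 3, 4}.
E[K | K ≤ 4] = (1 + 2 + 3 + 4) / 4 = 5/2.

5/2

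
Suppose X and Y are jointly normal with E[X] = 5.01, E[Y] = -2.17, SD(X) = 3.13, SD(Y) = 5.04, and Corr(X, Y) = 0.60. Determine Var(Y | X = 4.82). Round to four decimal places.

16.2570

For a bivariate normal, Var(Y | X=x) = σ_Y²(1 − ρ²).
Var(Y | X=4.82) = (5.04)²·(1 − (0.60)²) = 25.4016·0.64 = 16.2570.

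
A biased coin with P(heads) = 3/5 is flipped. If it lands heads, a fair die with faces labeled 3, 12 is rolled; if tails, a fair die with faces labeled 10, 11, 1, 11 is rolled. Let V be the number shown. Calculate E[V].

39/5

E[V | heads] = (3+12)/2 = 15/2.
E[V | tails] = (10+11+1+11)/4 = 33/4.
By the law of total expectation,
E[V] = (3/5)·(15/2) + (2/5)·(33/4) = 39/5.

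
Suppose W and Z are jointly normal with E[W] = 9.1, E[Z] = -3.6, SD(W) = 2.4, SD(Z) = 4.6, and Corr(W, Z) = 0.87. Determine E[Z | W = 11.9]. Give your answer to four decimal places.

E[Z | W=x] = μ_Z + ρ(σ_Z/σ_W)(x − μ_W) for jointly normal variables.
E[Z | W=11.9] = -3.6 + (0.87)·(4.6/2.4)·(11.9 − (9.1)) = -3.6 + (1.6675)·(2.8) = 1.0690.

1.0690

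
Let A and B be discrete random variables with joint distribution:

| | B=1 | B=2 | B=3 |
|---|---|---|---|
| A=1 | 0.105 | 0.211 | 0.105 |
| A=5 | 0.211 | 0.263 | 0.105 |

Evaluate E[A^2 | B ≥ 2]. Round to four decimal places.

P(B ≥ 2) = 0.684.
Σ A^2·P over the event = 1·(0.211) + 1·(0.105) + 25·(0.263) + 25·(0.105) = 9.516.
E[A^2 | B ≥ 2] = (9.516) / (0.684) = 13.9123.

13.9123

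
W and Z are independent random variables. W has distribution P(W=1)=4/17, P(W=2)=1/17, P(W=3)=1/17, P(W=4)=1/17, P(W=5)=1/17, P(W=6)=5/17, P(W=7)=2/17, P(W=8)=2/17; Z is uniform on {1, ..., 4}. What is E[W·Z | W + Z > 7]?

621/34

P(W + Z > 7) = 1/2.
Summing WZ·P(x,y) over outcomes with W + Z > 7 gives 621/68.
E[W·Z | W + Z > 7] = (621/68) / (1/2) = 621/34.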